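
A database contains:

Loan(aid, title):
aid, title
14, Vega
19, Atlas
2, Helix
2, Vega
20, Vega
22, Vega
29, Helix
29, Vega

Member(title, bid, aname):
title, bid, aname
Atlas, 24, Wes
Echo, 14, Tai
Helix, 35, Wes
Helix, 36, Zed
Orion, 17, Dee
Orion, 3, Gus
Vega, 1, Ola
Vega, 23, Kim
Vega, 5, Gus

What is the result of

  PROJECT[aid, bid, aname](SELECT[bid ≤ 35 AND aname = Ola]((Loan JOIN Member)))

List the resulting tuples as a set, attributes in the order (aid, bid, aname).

{(14, 1, Ola), (2, 1, Ola), (20, 1, Ola), (22, 1, Ola), (29, 1, Ola)}

Joining Loan and Member on title yields {(14, Vega, 1, Ola), (14, Vega, 23, Kim), (14, Vega, 5, Gus), (19, Atlas, 24, Wes), (2, Helix, 35, Wes), (2, Helix, 36, Zed), (2, Vega, 1, Ola), (2, Vega, 23, Kim), (2, Vega, 5, Gus), (20, Vega, 1, Ola), (20, Vega, 23, Kim), (20, Vega, 5, Gus), (22, Vega, 1, Ola), (22, Vega, 23, Kim), (22, Vega, 5, Gus), (29, Helix, 35, Wes), (29, Helix, 36, Zed), (29, Vega, 1, Ola), (29, Vega, 23, Kim), (29, Vega, 5, Gus)}.
Filtering on bid ≤ 35 AND aname = Ola leaves {(14, Vega, 1, Ola), (2, Vega, 1, Ola), (20, Vega, 1, Ola), (22, Vega, 1, Ola), (29, Vega, 1, Ola)}.
Keep only column(s) aid, bid, aname: {(14, 1, Ola), (2, 1, Ola), (20, 1, Ola), (22, 1, Ola), (29, 1, Ola)}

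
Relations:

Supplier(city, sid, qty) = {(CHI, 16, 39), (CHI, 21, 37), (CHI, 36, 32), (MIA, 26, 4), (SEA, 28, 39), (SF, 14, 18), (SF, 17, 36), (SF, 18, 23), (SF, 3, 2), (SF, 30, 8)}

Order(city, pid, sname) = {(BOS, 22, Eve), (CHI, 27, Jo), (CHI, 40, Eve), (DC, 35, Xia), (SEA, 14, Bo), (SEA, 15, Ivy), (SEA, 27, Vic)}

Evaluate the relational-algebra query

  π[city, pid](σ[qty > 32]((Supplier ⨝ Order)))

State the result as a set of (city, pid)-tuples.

{(CHI, 27), (CHI, 40), (SEA, 14), (SEA, 15), (SEA, 27)}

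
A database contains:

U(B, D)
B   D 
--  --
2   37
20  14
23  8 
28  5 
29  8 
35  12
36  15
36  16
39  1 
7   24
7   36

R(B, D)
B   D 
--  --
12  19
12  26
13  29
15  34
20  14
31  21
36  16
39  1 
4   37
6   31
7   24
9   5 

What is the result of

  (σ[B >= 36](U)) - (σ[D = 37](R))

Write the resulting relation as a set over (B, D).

Apply σ_{B >= 36}; surviving tuples: {(36, 15), (36, 16), (39, 1)}
Apply σ_{D = 37}; surviving tuples: {(4, 37)}
Difference: {(36, 15), (36, 16), (39, 1)} with {(4, 37)} → {(36, 15), (36, 16), (39, 1)}

{(36, 15), (36, 16), (39, 1)}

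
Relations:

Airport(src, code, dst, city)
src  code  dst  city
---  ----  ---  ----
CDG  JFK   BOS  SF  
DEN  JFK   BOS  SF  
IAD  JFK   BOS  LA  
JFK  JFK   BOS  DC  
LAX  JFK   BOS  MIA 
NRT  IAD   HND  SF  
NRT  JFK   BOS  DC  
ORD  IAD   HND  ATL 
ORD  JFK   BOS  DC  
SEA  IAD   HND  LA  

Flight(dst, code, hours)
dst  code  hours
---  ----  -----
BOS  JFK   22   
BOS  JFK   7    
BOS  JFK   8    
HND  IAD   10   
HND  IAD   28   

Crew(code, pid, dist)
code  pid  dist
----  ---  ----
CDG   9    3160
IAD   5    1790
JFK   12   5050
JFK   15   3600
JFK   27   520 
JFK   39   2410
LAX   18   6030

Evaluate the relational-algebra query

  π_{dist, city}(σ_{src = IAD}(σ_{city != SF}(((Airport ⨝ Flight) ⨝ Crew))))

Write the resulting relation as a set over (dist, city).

{(2410, LA), (3600, LA), (5050, LA), (520, LA)}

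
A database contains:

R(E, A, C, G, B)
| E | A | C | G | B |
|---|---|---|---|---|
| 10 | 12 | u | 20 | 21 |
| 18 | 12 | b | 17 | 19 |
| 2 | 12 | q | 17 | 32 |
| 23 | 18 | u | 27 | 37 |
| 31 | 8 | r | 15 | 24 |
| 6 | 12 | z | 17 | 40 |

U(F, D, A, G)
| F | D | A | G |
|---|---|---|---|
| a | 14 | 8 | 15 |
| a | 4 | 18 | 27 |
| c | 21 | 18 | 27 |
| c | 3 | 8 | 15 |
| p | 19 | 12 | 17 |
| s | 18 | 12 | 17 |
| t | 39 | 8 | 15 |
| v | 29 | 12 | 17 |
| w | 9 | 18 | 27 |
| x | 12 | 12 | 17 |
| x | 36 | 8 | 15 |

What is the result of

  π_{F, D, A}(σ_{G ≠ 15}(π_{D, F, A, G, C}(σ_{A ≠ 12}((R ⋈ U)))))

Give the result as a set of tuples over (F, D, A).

{(a, 4, 18), (c, 21, 18), (w, 9, 18)}

R ⋈ U (natural join on A, G): {(18, 12, b, 17, 19, p, 19), (18, 12, b, 17, 19, s, 18), (18, 12, b, 17, 19, v, 29), (18, 12, b, 17, 19, x, 12), (2, 12, q, 17, 32, p, 19), (2, 12, q, 17, 32, s, 18), (2, 12, q, 17, 32, v, 29), (2, 12, q, 17, 32, x, 12), (23, 18, u, 27, 37, a, 4), (23, 18, u, 27, 37, c, 21), (23, 18, u, 27, 37, w, 9), (31, 8, r, 15, 24, a, 14), (31, 8, r, 15, 24, c, 3), (31, 8, r, 15, 24, t, 39), (31, 8, r, 15, 24, x, 36), (6, 12, z, 17, 40, p, 19), (6, 12, z, 17, 40, s, 18), (6, 12, z, 17, 40, v, 29), (6, 12, z, 17, 40, x, 12)}
σ[A ≠ 12]: keep tuples satisfying A ≠ 12 → {(23, 18, u, 27, 37, a, 4), (23, 18, u, 27, 37, c, 21), (23, 18, u, 27, 37, w, 9), (31, 8, r, 15, 24, a, 14), (31, 8, r, 15, 24, c, 3), (31, 8, r, 15, 24, t, 39), (31, 8, r, 15, 24, x, 36)}
π_{D, F, A, G, C} gives {(14, a, 8, 15, r), (21, c, 18, 27, u), (3, c, 8, 15, r), (36, x, 8, 15, r), (39, t, 8, 15, r), (4, a, 18, 27, u), (9, w, 18, 27, u)}.
σ[G ≠ 15]: keep tuples satisfying G ≠ 15 → {(21, c, 18, 27, u), (4, a, 18, 27, u), (9, w, 18, 27, u)}
π_{F, D, A} gives {(a, 4, 18), (c, 21, 18), (w, 9, 18)}.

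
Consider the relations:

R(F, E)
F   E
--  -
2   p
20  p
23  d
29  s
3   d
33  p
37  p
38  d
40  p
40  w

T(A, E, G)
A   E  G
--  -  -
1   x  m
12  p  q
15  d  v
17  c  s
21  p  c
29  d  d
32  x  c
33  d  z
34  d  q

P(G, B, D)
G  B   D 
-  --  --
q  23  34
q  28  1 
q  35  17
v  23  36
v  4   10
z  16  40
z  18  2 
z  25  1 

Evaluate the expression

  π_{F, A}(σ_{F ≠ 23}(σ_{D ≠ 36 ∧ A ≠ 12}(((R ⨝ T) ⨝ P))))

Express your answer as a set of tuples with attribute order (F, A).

Natural join on E: {(2, p, 12, q), (2, p, 21, c), (20, p, 12, q), (20, p, 21, c), (23, d, 15, v), (23, d, 29, d), (23, d, 33, z), (23, d, 34, q), (3, d, 15, v), (3, d, 29, d), (3, d, 33, z), (3, d, 34, q), (33, p, 12, q), (33, p, 21, c), (37, p, 12, q), (37, p, 21, c), (38, d, 15, v), (38, d, 29, d), (38, d, 33, z), (38, d, 34, q), (40, p, 12, q), (40, p, 21, c)}
Natural join on G: {(2, p, 12, q, 23, 34), (2, p, 12, q, 28, 1), (2, p, 12, q, 35, 17), (20, p, 12, q, 23, 34), (20, p, 12, q, 28, 1), (20, p, 12, q, 35, 17), (23, d, 15, v, 23, 36), (23, d, 15, v, 4, 10), (23, d, 33, z, 16, 40), (23, d, 33, z, 18, 2), (23, d, 33, z, 25, 1), (23, d, 34, q, 23, 34), (23, d, 34, q, 28, 1), (23, d, 34, q, 35, 17), (3, d, 15, v, 23, 36), (3, d, 15, v, 4, 10), (3, d, 33, z, 16, 40), (3, d, 33, z, 18, 2), (3, d, 33, z, 25, 1), (3, d, 34, q, 23, 34), (3, d, 34, q, 28, 1), (3, d, 34, q, 35, 17), (33, p, 12, q, 23, 34), (33, p, 12, q, 28, 1), (33, p, 12, q, 35, 17), (37, p, 12, q, 23, 34), (37, p, 12, q, 28, 1), (37, p, 12, q, 35, 17), (38, d, 15, v, 23, 36), (38, d, 15, v, 4, 10), (38, d, 33, z, 16, 40), (38, d, 33, z, 18, 2), (38, d, 33, z, 25, 1), (38, d, 34, q, 23, 34), (38, d, 34, q, 28, 1), (38, d, 34, q, 35, 17), (40, p, 12, q, 23, 34), (40, p, 12, q, 28, 1), (40, p, 12, q, 35, 17)}
σ[D ≠ 36 ∧ A ≠ 12]: keep tuples satisfying D ≠ 36 ∧ A ≠ 12 → {(23, d, 15, v, 4, 10), (23, d, 33, z, 16, 40), (23, d, 33, z, 18, 2), (23, d, 33, z, 25, 1), (23, d, 34, q, 23, 34), (23, d, 34, q, 28, 1), (23, d, 34, q, 35, 17), (3, d, 15, v, 4, 10), (3, d, 33, z, 16, 40), (3, d, 33, z, 18, 2), (3, d, 33, z, 25, 1), (3, d, 34, q, 23, 34), (3, d, 34, q, 28, 1), (3, d, 34, q, 35, 17), (38, d, 15, v, 4, 10), (38, d, 33, z, 16, 40), (38, d, 33, z, 18, 2), (38, d, 33, z, 25, 1), (38, d, 34, q, 23, 34), (38, d, 34, q, 28, 1), (38, d, 34, q, 35, 17)}
σ[F ≠ 23]: keep tuples satisfying F ≠ 23 → {(3, d, 15, v, 4, 10), (3, d, 33, z, 16, 40), (3, d, 33, z, 18, 2), (3, d, 33, z, 25, 1), (3, d, 34, q, 23, 34), (3, d, 34, q, 28, 1), (3, d, 34, q, 35, 17), (38, d, 15, v, 4, 10), (38, d, 33, z, 16, 40), (38, d, 33, z, 18, 2), (38, d, 33, z, 25, 1), (38, d, 34, q, 23, 34), (38, d, 34, q, 28, 1), (38, d, 34, q, 35, 17)}
Keep only column(s) F, A (8 duplicate(s) eliminated): {(3, 15), (3, 33), (3, 34), (38, 15), (38, 33), (38, 34)}

{(3, 15), (3, 33), (3, 34), (38, 15), (38, 33), (38, 34)}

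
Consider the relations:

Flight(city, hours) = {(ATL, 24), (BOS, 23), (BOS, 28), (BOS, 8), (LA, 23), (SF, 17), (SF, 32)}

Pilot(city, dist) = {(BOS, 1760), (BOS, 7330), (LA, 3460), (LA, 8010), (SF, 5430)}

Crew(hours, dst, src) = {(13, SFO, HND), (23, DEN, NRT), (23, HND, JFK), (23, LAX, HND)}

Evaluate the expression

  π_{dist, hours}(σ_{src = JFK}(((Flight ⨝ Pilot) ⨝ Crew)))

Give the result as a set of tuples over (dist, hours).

Joining Flight and Pilot on city yields {(BOS, 23, 1760), (BOS, 23, 7330), (BOS, 28, 1760), (BOS, 28, 7330), (BOS, 8, 1760), (BOS, 8, 7330), (LA, 23, 3460), (LA, 23, 8010), (SF, 17, 5430), (SF, 32, 5430)}.
Joining (Flight ⨝ Pilot) and Crew on hours yields {(BOS, 23, 1760, DEN, NRT), (BOS, 23, 1760, HND, JFK), (BOS, 23, 1760, LAX, HND), (BOS, 23, 7330, DEN, NRT), (BOS, 23, 7330, HND, JFK), (BOS, 23, 7330, LAX, HND), (LA, 23, 3460, DEN, NRT), (LA, 23, 3460, HND, JFK), (LA, 23, 3460, LAX, HND), (LA, 23, 8010, DEN, NRT), (LA, 23, 8010, HND, JFK), (LA, 23, 8010, LAX, HND)}.
σ[src = JFK]: keep tuples satisfying src = JFK → {(BOS, 23, 1760, HND, JFK), (BOS, 23, 7330, HND, JFK), (LA, 23, 3460, HND, JFK), (LA, 23, 8010, HND, JFK)}
Projecting to dist, hours: {(1760, 23), (3460, 23), (7330, 23), (8010, 23)}

{(1760, 23), (3460, 23), (7330, 23), (8010, 23)}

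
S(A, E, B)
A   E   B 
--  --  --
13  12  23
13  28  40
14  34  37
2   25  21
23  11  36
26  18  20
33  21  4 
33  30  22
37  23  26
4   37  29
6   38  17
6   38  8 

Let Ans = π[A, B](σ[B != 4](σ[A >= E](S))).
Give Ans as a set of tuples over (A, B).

{(13, 23), (23, 36), (26, 20), (33, 22), (37, 26)}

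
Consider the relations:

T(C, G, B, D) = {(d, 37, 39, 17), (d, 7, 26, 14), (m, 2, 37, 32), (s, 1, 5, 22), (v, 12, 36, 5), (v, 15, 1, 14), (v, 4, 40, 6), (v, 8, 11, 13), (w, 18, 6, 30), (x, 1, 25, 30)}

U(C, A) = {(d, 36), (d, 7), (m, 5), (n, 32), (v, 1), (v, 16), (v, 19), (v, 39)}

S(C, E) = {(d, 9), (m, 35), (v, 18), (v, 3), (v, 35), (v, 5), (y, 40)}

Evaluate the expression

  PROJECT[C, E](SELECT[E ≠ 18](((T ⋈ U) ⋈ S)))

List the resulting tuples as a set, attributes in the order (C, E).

T ⋈ U (natural join on C): {(d, 37, 39, 17, 36), (d, 37, 39, 17, 7), (d, 7, 26, 14, 36), (d, 7, 26, 14, 7), (m, 2, 37, 32, 5), (v, 12, 36, 5, 1), (v, 12, 36, 5, 16), (v, 12, 36, 5, 19), (v, 12, 36, 5, 39), (v, 15, 1, 14, 1), (v, 15, 1, 14, 16), (v, 15, 1, 14, 19), (v, 15, 1, 14, 39), (v, 4, 40, 6, 1), (v, 4, 40, 6, 16), (v, 4, 40, 6, 19), (v, 4, 40, 6, 39), (v, 8, 11, 13, 1), (v, 8, 11, 13, 16), (v, 8, 11, 13, 19), (v, 8, 11, 13, 39)}
(T ⋈ U) ⋈ S (natural join on C): {(d, 37, 39, 17, 36, 9), (d, 37, 39, 17, 7, 9), (d, 7, 26, 14, 36, 9), (d, 7, 26, 14, 7, 9), (m, 2, 37, 32, 5, 35), (v, 12, 36, 5, 1, 18), (v, 12, 36, 5, 1, 3), (v, 12, 36, 5, 1, 35), (v, 12, 36, 5, 1, 5), (v, 12, 36, 5, 16, 18), (v, 12, 36, 5, 16, 3), (v, 12, 36, 5, 16, 35), (v, 12, 36, 5, 16, 5), (v, 12, 36, 5, 19, 18), (v, 12, 36, 5, 19, 3), (v, 12, 36, 5, 19, 35), (v, 12, 36, 5, 19, 5), (v, 12, 36, 5, 39, 18), (v, 12, 36, 5, 39, 3), (v, 12, 36, 5, 39, 35), (v, 12, 36, 5, 39, 5), (v, 15, 1, 14, 1, 18), (v, 15, 1, 14, 1, 3), (v, 15, 1, 14, 1, 35), (v, 15, 1, 14, 1, 5), (v, 15, 1, 14, 16, 18), (v, 15, 1, 14, 16, 3), (v, 15, 1, 14, 16, 35), (v, 15, 1, 14, 16, 5), (v, 15, 1, 14, 19, 18), (v, 15, 1, 14, 19, 3), (v, 15, 1, 14, 19, 35), (v, 15, 1, 14, 19, 5), (v, 15, 1, 14, 39, 18), (v, 15, 1, 14, 39, 3), (v, 15, 1, 14, 39, 35), (v, 15, 1, 14, 39, 5), (v, 4, 40, 6, 1, 18), (v, 4, 40, 6, 1, 3), (v, 4, 40, 6, 1, 35), (v, 4, 40, 6, 1, 5), (v, 4, 40, 6, 16, 18), (v, 4, 40, 6, 16, 3), (v, 4, 40, 6, 16, 35), (v, 4, 40, 6, 16, 5), (v, 4, 40, 6, 19, 18), (v, 4, 40, 6, 19, 3), (v, 4, 40, 6, 19, 35), (v, 4, 40, 6, 19, 5), (v, 4, 40, 6, 39, 18), (v, 4, 40, 6, 39, 3), (v, 4, 40, 6, 39, 35), (v, 4, 40, 6, 39, 5), (v, 8, 11, 13, 1, 18), (v, 8, 11, 13, 1, 3), (v, 8, 11, 13, 1, 35), (v, 8, 11, 13, 1, 5), (v, 8, 11, 13, 16, 18), (v, 8, 11, 13, 16, 3), (v, 8, 11, 13, 16, 35), (v, 8, 11, 13, 16, 5), (v, 8, 11, 13, 19, 18), (v, 8, 11, 13, 19, 3), (v, 8, 11, 13, 19, 35), (v, 8, 11, 13, 19, 5), (v, 8, 11, 13, 39, 18), (v, 8, 11, 13, 39, 3), (v, 8, 11, 13, 39, 35), (v, 8, 11, 13, 39, 5)}
Selection E ≠ 18: {(d, 37, 39, 17, 36, 9), (d, 37, 39, 17, 7, 9), (d, 7, 26, 14, 36, 9), (d, 7, 26, 14, 7, 9), (m, 2, 37, 32, 5, 35), (v, 12, 36, 5, 1, 3), (v, 12, 36, 5, 1, 35), (v, 12, 36, 5, 1, 5), (v, 12, 36, 5, 16, 3), (v, 12, 36, 5, 16, 35), (v, 12, 36, 5, 16, 5), (v, 12, 36, 5, 19, 3), (v, 12, 36, 5, 19, 35), (v, 12, 36, 5, 19, 5), (v, 12, 36, 5, 39, 3), (v, 12, 36, 5, 39, 35), (v, 12, 36, 5, 39, 5), (v, 15, 1, 14, 1, 3), (v, 15, 1, 14, 1, 35), (v, 15, 1, 14, 1, 5), (v, 15, 1, 14, 16, 3), (v, 15, 1, 14, 16, 35), (v, 15, 1, 14, 16, 5), (v, 15, 1, 14, 19, 3), (v, 15, 1, 14, 19, 35), (v, 15, 1, 14, 19, 5), (v, 15, 1, 14, 39, 3), (v, 15, 1, 14, 39, 35), (v, 15, 1, 14, 39, 5), (v, 4, 40, 6, 1, 3), (v, 4, 40, 6, 1, 35), (v, 4, 40, 6, 1, 5), (v, 4, 40, 6, 16, 3), (v, 4, 40, 6, 16, 35), (v, 4, 40, 6, 16, 5), (v, 4, 40, 6, 19, 3), (v, 4, 40, 6, 19, 35), (v, 4, 40, 6, 19, 5), (v, 4, 40, 6, 39, 3), (v, 4, 40, 6, 39, 35), (v, 4, 40, 6, 39, 5), (v, 8, 11, 13, 1, 3), (v, 8, 11, 13, 1, 35), (v, 8, 11, 13, 1, 5), (v, 8, 11, 13, 16, 3), (v, 8, 11, 13, 16, 35), (v, 8, 11, 13, 16, 5), (v, 8, 11, 13, 19, 3), (v, 8, 11, 13, 19, 35), (v, 8, 11, 13, 19, 5), (v, 8, 11, 13, 39, 3), (v, 8, 11, 13, 39, 35), (v, 8, 11, 13, 39, 5)}
π[C, E]: project onto (C, E) (48 duplicate(s) eliminated) → {(d, 9), (m, 35), (v, 3), (v, 35), (v, 5)}

{(d, 9), (m, 35), (v, 3), (v, 35), (v, 5)}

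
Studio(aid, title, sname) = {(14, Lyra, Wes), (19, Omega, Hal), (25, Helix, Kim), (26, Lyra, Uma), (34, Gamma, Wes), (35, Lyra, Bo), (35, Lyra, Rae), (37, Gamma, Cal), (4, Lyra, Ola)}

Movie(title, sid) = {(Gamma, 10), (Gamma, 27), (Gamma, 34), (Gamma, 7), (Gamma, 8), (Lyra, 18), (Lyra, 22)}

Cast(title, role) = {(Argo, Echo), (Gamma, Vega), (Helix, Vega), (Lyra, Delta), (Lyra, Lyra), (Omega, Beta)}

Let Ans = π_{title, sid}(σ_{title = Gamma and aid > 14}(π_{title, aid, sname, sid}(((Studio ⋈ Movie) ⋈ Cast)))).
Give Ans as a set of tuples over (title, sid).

Natural join on title: {(14, Lyra, Wes, 18), (14, Lyra, Wes, 22), (26, Lyra, Uma, 18), (26, Lyra, Uma, 22), (34, Gamma, Wes, 10), (34, Gamma, Wes, 27), (34, Gamma, Wes, 34), (34, Gamma, Wes, 7), (34, Gamma, Wes, 8), (35, Lyra, Bo, 18), (35, Lyra, Bo, 22), (35, Lyra, Rae, 18), (35, Lyra, Rae, 22), (37, Gamma, Cal, 10), (37, Gamma, Cal, 27), (37, Gamma, Cal, 34), (37, Gamma, Cal, 7), (37, Gamma, Cal, 8), (4, Lyra, Ola, 18), (4, Lyra, Ola, 22)}
Natural join on title: {(14, Lyra, Wes, 18, Delta), (14, Lyra, Wes, 18, Lyra), (14, Lyra, Wes, 22, Delta), (14, Lyra, Wes, 22, Lyra), (26, Lyra, Uma, 18, Delta), (26, Lyra, Uma, 18, Lyra), (26, Lyra, Uma, 22, Delta), (26, Lyra, Uma, 22, Lyra), (34, Gamma, Wes, 10, Vega), (34, Gamma, Wes, 27, Vega), (34, Gamma, Wes, 34, Vega), (34, Gamma, Wes, 7, Vega), (34, Gamma, Wes, 8, Vega), (35, Lyra, Bo, 18, Delta), (35, Lyra, Bo, 18, Lyra), (35, Lyra, Bo, 22, Delta), (35, Lyra, Bo, 22, Lyra), (35, Lyra, Rae, 18, Delta), (35, Lyra, Rae, 18, Lyra), (35, Lyra, Rae, 22, Delta), (35, Lyra, Rae, 22, Lyra), (37, Gamma, Cal, 10, Vega), (37, Gamma, Cal, 27, Vega), (37, Gamma, Cal, 34, Vega), (37, Gamma, Cal, 7, Vega), (37, Gamma, Cal, 8, Vega), (4, Lyra, Ola, 18, Delta), (4, Lyra, Ola, 18, Lyra), (4, Lyra, Ola, 22, Delta), (4, Lyra, Ola, 22, Lyra)}
π[title, aid, sname, sid]: project onto (title, aid, sname, sid) (10 duplicate(s) eliminated) → {(Gamma, 34, Wes, 10), (Gamma, 34, Wes, 27), (Gamma, 34, Wes, 34), (Gamma, 34, Wes, 7), (Gamma, 34, Wes, 8), (Gamma, 37, Cal, 10), (Gamma, 37, Cal, 27), (Gamma, 37, Cal, 34), (Gamma, 37, Cal, 7), (Gamma, 37, Cal, 8), (Lyra, 14, Wes, 18), (Lyra, 14, Wes, 22), (Lyra, 26, Uma, 18), (Lyra, 26, Uma, 22), (Lyra, 35, Bo, 18), (Lyra, 35, Bo, 22), (Lyra, 35, Rae, 18), (Lyra, 35, Rae, 22), (Lyra, 4, Ola, 18), (Lyra, 4, Ola, 22)}
σ[title = Gamma and aid > 14]: keep tuples satisfying title = Gamma and aid > 14 → {(Gamma, 34, Wes, 10), (Gamma, 34, Wes, 27), (Gamma, 34, Wes, 34), (Gamma, 34, Wes, 7), (Gamma, 34, Wes, 8), (Gamma, 37, Cal, 10), (Gamma, 37, Cal, 27), (Gamma, 37, Cal, 34), (Gamma, 37, Cal, 7), (Gamma, 37, Cal, 8)}
π[title, sid]: project onto (title, sid) (5 duplicate(s) eliminated) → {(Gamma, 10), (Gamma, 27), (Gamma, 34), (Gamma, 7), (Gamma, 8)}

{(Gamma, 10), (Gamma, 27), (Gamma, 34), (Gamma, 7), (Gamma, 8)}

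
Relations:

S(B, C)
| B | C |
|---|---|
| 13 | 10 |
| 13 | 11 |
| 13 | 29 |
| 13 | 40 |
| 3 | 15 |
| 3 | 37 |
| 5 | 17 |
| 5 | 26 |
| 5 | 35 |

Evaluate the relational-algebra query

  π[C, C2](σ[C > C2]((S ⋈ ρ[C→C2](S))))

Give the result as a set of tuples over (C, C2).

{(11, 10), (26, 17), (29, 10), (29, 11), (35, 17), (35, 26), (37, 15), (40, 10), (40, 11), (40, 29)}

ρ[C→C2]: schema becomes (B, C2); tuples unchanged.
Natural join on B: {(13, 10, 10), (13, 10, 11), (13, 10, 29), (13, 10, 40), (13, 11, 10), (13, 11, 11), (13, 11, 29), (13, 11, 40), (13, 29, 10), (13, 29, 11), (13, 29, 29), (13, 29, 40), (13, 40, 10), (13, 40, 11), (13, 40, 29), (13, 40, 40), (3, 15, 15), (3, 15, 37), (3, 37, 15), (3, 37, 37), (5, 17, 17), (5, 17, 26), (5, 17, 35), (5, 26, 17), (5, 26, 26), (5, 26, 35), (5, 35, 17), (5, 35, 26), (5, 35, 35)}
Apply σ_{C > C2}; surviving tuples: {(13, 11, 10), (13, 29, 10), (13, 29, 11), (13, 40, 10), (13, 40, 11), (13, 40, 29), (3, 37, 15), (5, 26, 17), (5, 35, 17), (5, 35, 26)}
Projecting to C, C2: {(11, 10), (26, 17), (29, 10), (29, 11), (35, 17), (35, 26), (37, 15), (40, 10), (40, 11), (40, 29)}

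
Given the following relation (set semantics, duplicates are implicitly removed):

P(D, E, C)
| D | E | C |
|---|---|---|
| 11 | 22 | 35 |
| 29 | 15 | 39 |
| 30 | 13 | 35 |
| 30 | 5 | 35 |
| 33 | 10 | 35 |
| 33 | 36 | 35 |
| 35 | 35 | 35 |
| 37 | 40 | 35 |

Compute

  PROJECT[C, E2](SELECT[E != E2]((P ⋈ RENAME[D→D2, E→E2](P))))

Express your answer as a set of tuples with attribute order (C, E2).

ρ[D→D2, E→E2]: schema becomes (D2, E2, C); tuples unchanged.
P ⋈ RENAME[D→D2, E→E2](P) (natural join on C): {(11, 22, 35, 11, 22), (11, 22, 35, 30, 13), (11, 22, 35, 30, 5), (11, 22, 35, 33, 10), (11, 22, 35, 33, 36), (11, 22, 35, 35, 35), (11, 22, 35, 37, 40), (29, 15, 39, 29, 15), (30, 13, 35, 11, 22), (30, 13, 35, 30, 13), (30, 13, 35, 30, 5), (30, 13, 35, 33, 10), (30, 13, 35, 33, 36), (30, 13, 35, 35, 35), (30, 13, 35, 37, 40), (30, 5, 35, 11, 22), (30, 5, 35, 30, 13), (30, 5, 35, 30, 5), (30, 5, 35, 33, 10), (30, 5, 35, 33, 36), (30, 5, 35, 35, 35), (30, 5, 35, 37, 40), (33, 10, 35, 11, 22), (33, 10, 35, 30, 13), (33, 10, 35, 30, 5), (33, 10, 35, 33, 10), (33, 10, 35, 33, 36), (33, 10, 35, 35, 35), (33, 10, 35, 37, 40), (33, 36, 35, 11, 22), (33, 36, 35, 30, 13), (33, 36, 35, 30, 5), (33, 36, 35, 33, 10), (33, 36, 35, 33, 36), (33, 36, 35, 35, 35), (33, 36, 35, 37, 40), (35, 35, 35, 11, 22), (35, 35, 35, 30, 13), (35, 35, 35, 30, 5), (35, 35, 35, 33, 10), (35, 35, 35, 33, 36), (35, 35, 35, 35, 35), (35, 35, 35, 37, 40), (37, 40, 35, 11, 22), (37, 40, 35, 30, 13), (37, 40, 35, 30, 5), (37, 40, 35, 33, 10), (37, 40, 35, 33, 36), (37, 40, 35, 35, 35), (37, 40, 35, 37, 40)}
Apply σ_{E != E2}; surviving tuples: {(11, 22, 35, 30, 13), (11, 22, 35, 30, 5), (11, 22, 35, 33, 10), (11, 22, 35, 33, 36), (11, 22, 35, 35, 35), (11, 22, 35, 37, 40), (30, 13, 35, 11, 22), (30, 13, 35, 30, 5), (30, 13, 35, 33, 10), (30, 13, 35, 33, 36), (30, 13, 35, 35, 35), (30, 13, 35, 37, 40), (30, 5, 35, 11, 22), (30, 5, 35, 30, 13), (30, 5, 35, 33, 10), (30, 5, 35, 33, 36), (30, 5, 35, 35, 35), (30, 5, 35, 37, 40), (33, 10, 35, 11, 22), (33, 10, 35, 30, 13), (33, 10, 35, 30, 5), (33, 10, 35, 33, 36), (33, 10, 35, 35, 35), (33, 10, 35, 37, 40), (33, 36, 35, 11, 22), (33, 36, 35, 30, 13), (33, 36, 35, 30, 5), (33, 36, 35, 33, 10), (33, 36, 35, 35, 35), (33, 36, 35, 37, 40), (35, 35, 35, 11, 22), (35, 35, 35, 30, 13), (35, 35, 35, 30, 5), (35, 35, 35, 33, 10), (35, 35, 35, 33, 36), (35, 35, 35, 37, 40), (37, 40, 35, 11, 22), (37, 40, 35, 30, 13), (37, 40, 35, 30, 5), (37, 40, 35, 33, 10), (37, 40, 35, 33, 36), (37, 40, 35, 35, 35)}
π[C, E2]: project onto (C, E2) (35 duplicate(s) eliminated) → {(35, 10), (35, 13), (35, 22), (35, 35), (35, 36), (35, 40), (35, 5)}

{(35, 10), (35, 13), (35, 22), (35, 35), (35, 36), (35, 40), (35, 5)}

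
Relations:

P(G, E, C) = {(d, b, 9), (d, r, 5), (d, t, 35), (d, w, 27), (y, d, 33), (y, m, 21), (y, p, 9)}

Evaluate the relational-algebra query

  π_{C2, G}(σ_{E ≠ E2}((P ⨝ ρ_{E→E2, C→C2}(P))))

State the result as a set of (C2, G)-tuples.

{(21, y), (27, d), (33, y), (35, d), (5, d), (9, d), (9, y)}

ρ[E→E2, C→C2]: schema becomes (G, E2, C2); tuples unchanged.
Natural join on G: {(d, b, 9, b, 9), (d, b, 9, r, 5), (d, b, 9, t, 35), (d, b, 9, w, 27), (d, r, 5, b, 9), (d, r, 5, r, 5), (d, r, 5, t, 35), (d, r, 5, w, 27), (d, t, 35, b, 9), (d, t, 35, r, 5), (d, t, 35, t, 35), (d, t, 35, w, 27), (d, w, 27, b, 9), (d, w, 27, r, 5), (d, w, 27, t, 35), (d, w, 27, w, 27), (y, d, 33, d, 33), (y, d, 33, m, 21), (y, d, 33, p, 9), (y, m, 21, d, 33), (y, m, 21, m, 21), (y, m, 21, p, 9), (y, p, 9, d, 33), (y, p, 9, m, 21), (y, p, 9, p, 9)}
Filtering on E ≠ E2 leaves {(d, b, 9, r, 5), (d, b, 9, t, 35), (d, b, 9, w, 27), (d, r, 5, b, 9), (d, r, 5, t, 35), (d, r, 5, w, 27), (d, t, 35, b, 9), (d, t, 35, r, 5), (d, t, 35, w, 27), (d, w, 27, b, 9), (d, w, 27, r, 5), (d, w, 27, t, 35), (y, d, 33, m, 21), (y, d, 33, p, 9), (y, m, 21, d, 33), (y, m, 21, p, 9), (y, p, 9, d, 33), (y, p, 9, m, 21)}.
Keep only column(s) C2, G (11 duplicate(s) eliminated): {(21, y), (27, d), (33, y), (35, d), (5, d), (9, d), (9, y)}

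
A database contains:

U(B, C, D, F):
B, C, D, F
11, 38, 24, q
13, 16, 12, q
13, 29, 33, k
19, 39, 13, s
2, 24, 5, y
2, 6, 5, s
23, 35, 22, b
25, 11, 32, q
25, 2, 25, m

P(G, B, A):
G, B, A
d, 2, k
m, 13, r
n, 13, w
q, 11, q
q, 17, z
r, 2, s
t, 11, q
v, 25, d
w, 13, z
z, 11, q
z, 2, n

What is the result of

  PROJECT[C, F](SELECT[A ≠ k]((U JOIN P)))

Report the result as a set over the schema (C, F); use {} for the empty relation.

Joining U and P on B yields {(11, 38, 24, q, q, q), (11, 38, 24, q, t, q), (11, 38, 24, q, z, q), (13, 16, 12, q, m, r), (13, 16, 12, q, n, w), (13, 16, 12, q, w, z), (13, 29, 33, k, m, r), (13, 29, 33, k, n, w), (13, 29, 33, k, w, z), (2, 24, 5, y, d, k), (2, 24, 5, y, r, s), (2, 24, 5, y, z, n), (2, 6, 5, s, d, k), (2, 6, 5, s, r, s), (2, 6, 5, s, z, n), (25, 11, 32, q, v, d), (25, 2, 25, m, v, d)}.
Selection A ≠ k: {(11, 38, 24, q, q, q), (11, 38, 24, q, t, q), (11, 38, 24, q, z, q), (13, 16, 12, q, m, r), (13, 16, 12, q, n, w), (13, 16, 12, q, w, z), (13, 29, 33, k, m, r), (13, 29, 33, k, n, w), (13, 29, 33, k, w, z), (2, 24, 5, y, r, s), (2, 24, 5, y, z, n), (2, 6, 5, s, r, s), (2, 6, 5, s, z, n), (25, 11, 32, q, v, d), (25, 2, 25, m, v, d)}
π[C, F]: project onto (C, F) (8 duplicate(s) eliminated) → {(11, q), (16, q), (2, m), (24, y), (29, k), (38, q), (6, s)}

{(11, q), (16, q), (2, m), (24, y), (29, k), (38, q), (6, s)}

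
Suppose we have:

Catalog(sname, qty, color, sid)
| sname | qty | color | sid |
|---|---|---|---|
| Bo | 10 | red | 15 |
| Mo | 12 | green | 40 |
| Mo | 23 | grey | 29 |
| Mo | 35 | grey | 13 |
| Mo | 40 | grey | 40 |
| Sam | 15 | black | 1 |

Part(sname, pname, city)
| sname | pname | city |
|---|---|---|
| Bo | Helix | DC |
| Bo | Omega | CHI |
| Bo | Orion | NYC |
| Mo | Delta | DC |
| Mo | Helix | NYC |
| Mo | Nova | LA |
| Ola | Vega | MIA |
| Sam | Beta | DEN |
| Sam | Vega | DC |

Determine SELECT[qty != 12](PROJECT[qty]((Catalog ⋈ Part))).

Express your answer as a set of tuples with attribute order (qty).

Joining Catalog and Part on sname yields {(Bo, 10, red, 15, Helix, DC), (Bo, 10, red, 15, Omega, CHI), (Bo, 10, red, 15, Orion, NYC), (Mo, 12, green, 40, Delta, DC), (Mo, 12, green, 40, Helix, NYC), (Mo, 12, green, 40, Nova, LA), (Mo, 23, grey, 29, Delta, DC), (Mo, 23, grey, 29, Helix, NYC), (Mo, 23, grey, 29, Nova, LA), (Mo, 35, grey, 13, Delta, DC), (Mo, 35, grey, 13, Helix, NYC), (Mo, 35, grey, 13, Nova, LA), (Mo, 40, grey, 40, Delta, DC), (Mo, 40, grey, 40, Helix, NYC), (Mo, 40, grey, 40, Nova, LA), (Sam, 15, black, 1, Beta, DEN), (Sam, 15, black, 1, Vega, DC)}.
π[qty]: project onto (qty) (11 duplicate(s) eliminated) → {10, 12, 15, 23, 35, 40}
Apply σ_{qty != 12}; surviving tuples: {10, 15, 23, 35, 40}

{10, 15, 23, 35, 40}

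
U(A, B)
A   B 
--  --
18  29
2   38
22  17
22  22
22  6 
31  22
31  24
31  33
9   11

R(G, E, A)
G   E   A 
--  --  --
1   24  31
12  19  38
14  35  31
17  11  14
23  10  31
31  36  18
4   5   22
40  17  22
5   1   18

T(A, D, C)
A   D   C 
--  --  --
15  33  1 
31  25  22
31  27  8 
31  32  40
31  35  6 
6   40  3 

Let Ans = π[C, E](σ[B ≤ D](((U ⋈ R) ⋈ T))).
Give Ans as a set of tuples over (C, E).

{(22, 10), (22, 24), (22, 35), (40, 10), (40, 24), (40, 35), (6, 10), (6, 24), (6, 35), (8, 10), (8, 24), (8, 35)}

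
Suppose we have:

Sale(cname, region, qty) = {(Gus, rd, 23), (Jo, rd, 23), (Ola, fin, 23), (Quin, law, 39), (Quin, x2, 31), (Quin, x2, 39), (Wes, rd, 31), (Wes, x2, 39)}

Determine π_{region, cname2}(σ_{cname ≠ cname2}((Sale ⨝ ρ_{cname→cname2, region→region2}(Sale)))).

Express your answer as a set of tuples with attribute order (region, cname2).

ρ[cname→cname2, region→region2]: schema becomes (cname2, region2, qty); tuples unchanged.
Sale ⋈ ρ_{cname→cname2, region→region2}(Sale) (natural join on qty): {(Gus, rd, 23, Gus, rd), (Gus, rd, 23, Jo, rd), (Gus, rd, 23, Ola, fin), (Jo, rd, 23, Gus, rd), (Jo, rd, 23, Jo, rd), (Jo, rd, 23, Ola, fin), (Ola, fin, 23, Gus, rd), (Ola, fin, 23, Jo, rd), (Ola, fin, 23, Ola, fin), (Quin, law, 39, Quin, law), (Quin, law, 39, Quin, x2), (Quin, law, 39, Wes, x2), (Quin, x2, 31, Quin, x2), (Quin, x2, 31, Wes, rd), (Quin, x2, 39, Quin, law), (Quin, x2, 39, Quin, x2), (Quin, x2, 39, Wes, x2), (Wes, rd, 31, Quin, x2), (Wes, rd, 31, Wes, rd), (Wes, x2, 39, Quin, law), (Wes, x2, 39, Quin, x2), (Wes, x2, 39, Wes, x2)}
Selection cname ≠ cname2: {(Gus, rd, 23, Jo, rd), (Gus, rd, 23, Ola, fin), (Jo, rd, 23, Gus, rd), (Jo, rd, 23, Ola, fin), (Ola, fin, 23, Gus, rd), (Ola, fin, 23, Jo, rd), (Quin, law, 39, Wes, x2), (Quin, x2, 31, Wes, rd), (Quin, x2, 39, Wes, x2), (Wes, rd, 31, Quin, x2), (Wes, x2, 39, Quin, law), (Wes, x2, 39, Quin, x2)}
Keep only column(s) region, cname2 (3 duplicate(s) eliminated): {(fin, Gus), (fin, Jo), (law, Wes), (rd, Gus), (rd, Jo), (rd, Ola), (rd, Quin), (x2, Quin), (x2, Wes)}

{(fin, Gus), (fin, Jo), (law, Wes), (rd, Gus), (rd, Jo), (rd, Ola), (rd, Quin), (x2, Quin), (x2, Wes)}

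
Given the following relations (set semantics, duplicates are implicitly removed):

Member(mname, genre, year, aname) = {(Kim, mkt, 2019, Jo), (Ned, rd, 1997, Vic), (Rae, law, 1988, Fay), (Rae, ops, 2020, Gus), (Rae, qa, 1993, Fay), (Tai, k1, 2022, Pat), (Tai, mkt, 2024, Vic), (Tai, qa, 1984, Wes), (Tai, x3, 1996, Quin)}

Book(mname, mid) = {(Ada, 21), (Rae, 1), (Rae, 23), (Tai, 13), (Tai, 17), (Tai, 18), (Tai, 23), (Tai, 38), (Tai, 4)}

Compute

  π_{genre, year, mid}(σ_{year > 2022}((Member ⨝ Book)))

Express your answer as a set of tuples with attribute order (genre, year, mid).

{(mkt, 2024, 13), (mkt, 2024, 17), (mkt, 2024, 18), (mkt, 2024, 23), (mkt, 2024, 38), (mkt, 2024, 4)}

Member ⋈ Book (natural join on mname): {(Rae, law, 1988, Fay, 1), (Rae, law, 1988, Fay, 23), (Rae, ops, 2020, Gus, 1), (Rae, ops, 2020, Gus, 23), (Rae, qa, 1993, Fay, 1), (Rae, qa, 1993, Fay, 23), (Tai, k1, 2022, Pat, 13), (Tai, k1, 2022, Pat, 17), (Tai, k1, 2022, Pat, 18), (Tai, k1, 2022, Pat, 23), (Tai, k1, 2022, Pat, 38), (Tai, k1, 2022, Pat, 4), (Tai, mkt, 2024, Vic, 13), (Tai, mkt, 2024, Vic, 17), (Tai, mkt, 2024, Vic, 18), (Tai, mkt, 2024, Vic, 23), (Tai, mkt, 2024, Vic, 38), (Tai, mkt, 2024, Vic, 4), (Tai, qa, 1984, Wes, 13), (Tai, qa, 1984, Wes, 17), (Tai, qa, 1984, Wes, 18), (Tai, qa, 1984, Wes, 23), (Tai, qa, 1984, Wes, 38), (Tai, qa, 1984, Wes, 4), (Tai, x3, 1996, Quin, 13), (Tai, x3, 1996, Quin, 17), (Tai, x3, 1996, Quin, 18), (Tai, x3, 1996, Quin, 23), (Tai, x3, 1996, Quin, 38), (Tai, x3, 1996, Quin, 4)}
Apply σ_{year > 2022}; surviving tuples: {(Tai, mkt, 2024, Vic, 13), (Tai, mkt, 2024, Vic, 17), (Tai, mkt, 2024, Vic, 18), (Tai, mkt, 2024, Vic, 23), (Tai, mkt, 2024, Vic, 38), (Tai, mkt, 2024, Vic, 4)}
Keep only column(s) genre, year, mid: {(mkt, 2024, 13), (mkt, 2024, 17), (mkt, 2024, 18), (mkt, 2024, 23), (mkt, 2024, 38), (mkt, 2024, 4)}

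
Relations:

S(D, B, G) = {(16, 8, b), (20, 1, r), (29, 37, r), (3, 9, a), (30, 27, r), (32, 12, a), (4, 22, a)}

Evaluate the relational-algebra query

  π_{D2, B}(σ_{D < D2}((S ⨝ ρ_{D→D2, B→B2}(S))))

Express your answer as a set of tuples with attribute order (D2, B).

{(29, 1), (30, 1), (30, 37), (32, 22), (32, 9), (4, 9)}

ρ[D→D2, B→B2]: schema becomes (D2, B2, G); tuples unchanged.
S ⋈ ρ_{D→D2, B→B2}(S) (natural join on G): {(16, 8, b, 16, 8), (20, 1, r, 20, 1), (20, 1, r, 29, 37), (20, 1, r, 30, 27), (29, 37, r, 20, 1), (29, 37, r, 29, 37), (29, 37, r, 30, 27), (3, 9, a, 3, 9), (3, 9, a, 32, 12), (3, 9, a, 4, 22), (30, 27, r, 20, 1), (30, 27, r, 29, 37), (30, 27, r, 30, 27), (32, 12, a, 3, 9), (32, 12, a, 32, 12), (32, 12, a, 4, 22), (4, 22, a, 3, 9), (4, 22, a, 32, 12), (4, 22, a, 4, 22)}
Filtering on D < D2 leaves {(20, 1, r, 29, 37), (20, 1, r, 30, 27), (29, 37, r, 30, 27), (3, 9, a, 32, 12), (3, 9, a, 4, 22), (4, 22, a, 32, 12)}.
Projecting to D2, B: {(29, 1), (30, 1), (30, 37), (32, 22), (32, 9), (4, 9)}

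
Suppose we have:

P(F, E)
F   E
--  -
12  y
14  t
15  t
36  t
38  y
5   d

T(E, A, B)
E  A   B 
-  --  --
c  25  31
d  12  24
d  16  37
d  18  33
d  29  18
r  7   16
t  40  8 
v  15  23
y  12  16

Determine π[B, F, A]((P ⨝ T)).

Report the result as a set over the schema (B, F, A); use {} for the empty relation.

P ⋈ T (natural join on E): {(12, y, 12, 16), (14, t, 40, 8), (15, t, 40, 8), (36, t, 40, 8), (38, y, 12, 16), (5, d, 12, 24), (5, d, 16, 37), (5, d, 18, 33), (5, d, 29, 18)}
Keep only column(s) B, F, A: {(16, 12, 12), (16, 38, 12), (18, 5, 29), (24, 5, 12), (33, 5, 18), (37, 5, 16), (8, 14, 40), (8, 15, 40), (8, 36, 40)}

{(16, 12, 12), (16, 38, 12), (18, 5, 29), (24, 5, 12), (33, 5, 18), (37, 5, 16), (8, 14, 40), (8, 15, 40), (8, 36, 40)}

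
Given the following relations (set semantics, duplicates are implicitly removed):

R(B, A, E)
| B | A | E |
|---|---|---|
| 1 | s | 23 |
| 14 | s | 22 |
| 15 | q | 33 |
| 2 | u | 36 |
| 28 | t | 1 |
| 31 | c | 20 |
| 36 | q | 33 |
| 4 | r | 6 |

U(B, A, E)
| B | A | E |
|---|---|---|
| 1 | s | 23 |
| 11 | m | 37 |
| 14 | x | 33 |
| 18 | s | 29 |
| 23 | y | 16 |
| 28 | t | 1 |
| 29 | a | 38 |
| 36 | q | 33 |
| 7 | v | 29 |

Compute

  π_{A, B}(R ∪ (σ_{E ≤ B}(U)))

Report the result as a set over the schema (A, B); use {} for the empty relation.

{(c, 31), (q, 15), (q, 36), (r, 4), (s, 1), (s, 14), (t, 28), (u, 2), (y, 23)}

σ[E ≤ B]: keep tuples satisfying E ≤ B → {(23, y, 16), (28, t, 1), (36, q, 33)}
Union: {(1, s, 23), (14, s, 22), (15, q, 33), (2, u, 36), (28, t, 1), (31, c, 20), (36, q, 33), (4, r, 6)} with {(23, y, 16), (28, t, 1), (36, q, 33)} → {(1, s, 23), (14, s, 22), (15, q, 33), (2, u, 36), (23, y, 16), (28, t, 1), (31, c, 20), (36, q, 33), (4, r, 6)}
Keep only column(s) A, B: {(c, 31), (q, 15), (q, 36), (r, 4), (s, 1), (s, 14), (t, 28), (u, 2), (y, 23)}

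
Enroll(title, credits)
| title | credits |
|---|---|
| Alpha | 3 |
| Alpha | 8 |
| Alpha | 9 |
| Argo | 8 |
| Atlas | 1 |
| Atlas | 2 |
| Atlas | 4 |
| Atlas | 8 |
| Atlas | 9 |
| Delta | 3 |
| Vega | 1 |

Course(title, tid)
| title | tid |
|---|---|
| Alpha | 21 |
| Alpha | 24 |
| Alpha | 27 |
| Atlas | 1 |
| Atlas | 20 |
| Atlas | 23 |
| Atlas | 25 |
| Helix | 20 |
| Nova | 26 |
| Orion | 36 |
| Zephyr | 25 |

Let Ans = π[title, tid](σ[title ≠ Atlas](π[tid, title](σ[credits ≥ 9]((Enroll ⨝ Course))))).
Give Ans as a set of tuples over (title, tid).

Natural join on title: {(Alpha, 3, 21), (Alpha, 3, 24), (Alpha, 3, 27), (Alpha, 8, 21), (Alpha, 8, 24), (Alpha, 8, 27), (Alpha, 9, 21), (Alpha, 9, 24), (Alpha, 9, 27), (Atlas, 1, 1), (Atlas, 1, 20), (Atlas, 1, 23), (Atlas, 1, 25), (Atlas, 2, 1), (Atlas, 2, 20), (Atlas, 2, 23), (Atlas, 2, 25), (Atlas, 4, 1), (Atlas, 4, 20), (Atlas, 4, 23), (Atlas, 4, 25), (Atlas, 8, 1), (Atlas, 8, 20), (Atlas, 8, 23), (Atlas, 8, 25), (Atlas, 9, 1), (Atlas, 9, 20), (Atlas, 9, 23), (Atlas, 9, 25)}
σ[credits ≥ 9]: keep tuples satisfying credits ≥ 9 → {(Alpha, 9, 21), (Alpha, 9, 24), (Alpha, 9, 27), (Atlas, 9, 1), (Atlas, 9, 20), (Atlas, 9, 23), (Atlas, 9, 25)}
Keep only column(s) tid, title: {(1, Atlas), (20, Atlas), (21, Alpha), (23, Atlas), (24, Alpha), (25, Atlas), (27, Alpha)}
σ[title ≠ Atlas]: keep tuples satisfying title ≠ Atlas → {(21, Alpha), (24, Alpha), (27, Alpha)}
Keep only column(s) title, tid: {(Alpha, 21), (Alpha, 24), (Alpha, 27)}

{(Alpha, 21), (Alpha, 24), (Alpha, 27)}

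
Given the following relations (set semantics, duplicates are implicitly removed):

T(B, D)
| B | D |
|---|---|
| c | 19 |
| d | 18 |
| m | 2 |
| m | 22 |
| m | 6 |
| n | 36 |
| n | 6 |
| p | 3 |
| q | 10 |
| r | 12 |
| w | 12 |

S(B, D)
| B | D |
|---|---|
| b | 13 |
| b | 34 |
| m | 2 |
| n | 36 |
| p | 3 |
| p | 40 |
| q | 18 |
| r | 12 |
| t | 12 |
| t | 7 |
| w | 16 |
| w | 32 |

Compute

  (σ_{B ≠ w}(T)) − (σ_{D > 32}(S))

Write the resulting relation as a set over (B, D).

{(c, 19), (d, 18), (m, 2), (m, 22), (m, 6), (n, 6), (p, 3), (q, 10), (r, 12)}

Selection B ≠ w: {(c, 19), (d, 18), (m, 2), (m, 22), (m, 6), (n, 36), (n, 6), (p, 3), (q, 10), (r, 12)}
Selection D > 32: {(b, 34), (n, 36), (p, 40)}
Set difference of the two operands is {(c, 19), (d, 18), (m, 2), (m, 22), (m, 6), (n, 6), (p, 3), (q, 10), (r, 12)}.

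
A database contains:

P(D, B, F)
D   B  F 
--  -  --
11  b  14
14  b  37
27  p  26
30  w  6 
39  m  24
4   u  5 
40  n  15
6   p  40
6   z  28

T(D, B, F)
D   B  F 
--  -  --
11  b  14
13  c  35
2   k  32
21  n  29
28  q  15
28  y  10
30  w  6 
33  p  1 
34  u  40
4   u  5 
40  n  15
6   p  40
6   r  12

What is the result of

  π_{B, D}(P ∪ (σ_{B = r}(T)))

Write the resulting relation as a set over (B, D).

{(b, 11), (b, 14), (m, 39), (n, 40), (p, 27), (p, 6), (r, 6), (u, 4), (w, 30), (z, 6)}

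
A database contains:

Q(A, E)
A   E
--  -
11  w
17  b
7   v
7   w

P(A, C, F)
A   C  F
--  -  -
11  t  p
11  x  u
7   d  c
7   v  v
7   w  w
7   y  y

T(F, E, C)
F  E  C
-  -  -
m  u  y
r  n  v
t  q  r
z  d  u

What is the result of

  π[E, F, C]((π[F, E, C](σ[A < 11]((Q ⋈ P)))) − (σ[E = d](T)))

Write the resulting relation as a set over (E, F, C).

Natural join on A: {(11, w, t, p), (11, w, x, u), (7, v, d, c), (7, v, v, v), (7, v, w, w), (7, v, y, y), (7, w, d, c), (7, w, v, v), (7, w, w, w), (7, w, y, y)}
σ[A < 11]: keep tuples satisfying A < 11 → {(7, v, d, c), (7, v, v, v), (7, v, w, w), (7, v, y, y), (7, w, d, c), (7, w, v, v), (7, w, w, w), (7, w, y, y)}
Projecting to F, E, C: {(c, v, d), (c, w, d), (v, v, v), (v, w, v), (w, v, w), (w, w, w), (y, v, y), (y, w, y)}
σ[E = d]: keep tuples satisfying E = d → {(z, d, u)}
Set difference of the two operands is {(c, v, d), (c, w, d), (v, v, v), (v, w, v), (w, v, w), (w, w, w), (y, v, y), (y, w, y)}.
Projecting to E, F, C: {(v, c, d), (v, v, v), (v, w, w), (v, y, y), (w, c, d), (w, v, v), (w, w, w), (w, y, y)}

{(v, c, d), (v, v, v), (v, w, w), (v, y, y), (w, c, d), (w, v, v), (w, w, w), (w, y, y)}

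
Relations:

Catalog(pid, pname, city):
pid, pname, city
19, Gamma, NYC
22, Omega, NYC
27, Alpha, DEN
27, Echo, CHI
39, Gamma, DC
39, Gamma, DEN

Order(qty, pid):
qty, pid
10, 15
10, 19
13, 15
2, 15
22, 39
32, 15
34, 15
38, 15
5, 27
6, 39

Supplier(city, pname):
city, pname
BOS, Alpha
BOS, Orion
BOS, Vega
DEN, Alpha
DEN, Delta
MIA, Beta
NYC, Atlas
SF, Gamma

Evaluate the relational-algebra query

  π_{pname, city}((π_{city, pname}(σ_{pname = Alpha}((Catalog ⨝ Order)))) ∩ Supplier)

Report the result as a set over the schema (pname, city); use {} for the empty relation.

{(Alpha, DEN)}

Joining Catalog and Order on pid yields {(19, Gamma, NYC, 10), (27, Alpha, DEN, 5), (27, Echo, CHI, 5), (39, Gamma, DC, 22), (39, Gamma, DC, 6), (39, Gamma, DEN, 22), (39, Gamma, DEN, 6)}.
Selection pname = Alpha: {(27, Alpha, DEN, 5)}
Projecting to city, pname: {(DEN, Alpha)}
Intersection: {(DEN, Alpha)} with {(BOS, Alpha), (BOS, Orion), (BOS, Vega), (DEN, Alpha), (DEN, Delta), (MIA, Beta), (NYC, Atlas), (SF, Gamma)} → {(DEN, Alpha)}
Projecting to pname, city: {(Alpha, DEN)}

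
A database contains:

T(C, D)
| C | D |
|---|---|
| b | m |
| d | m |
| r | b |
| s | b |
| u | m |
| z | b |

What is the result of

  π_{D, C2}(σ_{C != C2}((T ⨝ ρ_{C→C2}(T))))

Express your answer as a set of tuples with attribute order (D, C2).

ρ[C→C2]: schema becomes (C2, D); tuples unchanged.
Natural join on D: {(b, m, b), (b, m, d), (b, m, u), (d, m, b), (d, m, d), (d, m, u), (r, b, r), (r, b, s), (r, b, z), (s, b, r), (s, b, s), (s, b, z), (u, m, b), (u, m, d), (u, m, u), (z, b, r), (z, b, s), (z, b, z)}
Selection C != C2: {(b, m, d), (b, m, u), (d, m, b), (d, m, u), (r, b, s), (r, b, z), (s, b, r), (s, b, z), (u, m, b), (u, m, d), (z, b, r), (z, b, s)}
π[D, C2]: project onto (D, C2) (6 duplicate(s) eliminated) → {(b, r), (b, s), (b, z), (m, b), (m, d), (m, u)}

{(b, r), (b, s), (b, z), (m, b), (m, d), (m, u)}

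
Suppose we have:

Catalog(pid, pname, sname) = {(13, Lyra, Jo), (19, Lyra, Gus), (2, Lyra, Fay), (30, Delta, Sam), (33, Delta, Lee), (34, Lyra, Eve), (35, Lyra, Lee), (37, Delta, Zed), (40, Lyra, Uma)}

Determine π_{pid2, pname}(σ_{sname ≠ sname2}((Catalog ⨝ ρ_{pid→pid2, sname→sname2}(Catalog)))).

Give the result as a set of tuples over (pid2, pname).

{(13, Lyra), (19, Lyra), (2, Lyra), (30, Delta), (33, Delta), (34, Lyra), (35, Lyra), (37, Delta), (40, Lyra)}

ρ[pid→pid2, sname→sname2]: schema becomes (pid2, pname, sname2); tuples unchanged.
Catalog ⋈ ρ_{pid→pid2, sname→sname2}(Catalog) (natural join on pname): {(13, Lyra, Jo, 13, Jo), (13, Lyra, Jo, 19, Gus), (13, Lyra, Jo, 2, Fay), (13, Lyra, Jo, 34, Eve), (13, Lyra, Jo, 35, Lee), (13, Lyra, Jo, 40, Uma), (19, Lyra, Gus, 13, Jo), (19, Lyra, Gus, 19, Gus), (19, Lyra, Gus, 2, Fay), (19, Lyra, Gus, 34, Eve), (19, Lyra, Gus, 35, Lee), (19, Lyra, Gus, 40, Uma), (2, Lyra, Fay, 13, Jo), (2, Lyra, Fay, 19, Gus), (2, Lyra, Fay, 2, Fay), (2, Lyra, Fay, 34, Eve), (2, Lyra, Fay, 35, Lee), (2, Lyra, Fay, 40, Uma), (30, Delta, Sam, 30, Sam), (30, Delta, Sam, 33, Lee), (30, Delta, Sam, 37, Zed), (33, Delta, Lee, 30, Sam), (33, Delta, Lee, 33, Lee), (33, Delta, Lee, 37, Zed), (34, Lyra, Eve, 13, Jo), (34, Lyra, Eve, 19, Gus), (34, Lyra, Eve, 2, Fay), (34, Lyra, Eve, 34, Eve), (34, Lyra, Eve, 35, Lee), (34, Lyra, Eve, 40, Uma), (35, Lyra, Lee, 13, Jo), (35, Lyra, Lee, 19, Gus), (35, Lyra, Lee, 2, Fay), (35, Lyra, Lee, 34, Eve), (35, Lyra, Lee, 35, Lee), (35, Lyra, Lee, 40, Uma), (37, Delta, Zed, 30, Sam), (37, Delta, Zed, 33, Lee), (37, Delta, Zed, 37, Zed), (40, Lyra, Uma, 13, Jo), (40, Lyra, Uma, 19, Gus), (40, Lyra, Uma, 2, Fay), (40, Lyra, Uma, 34, Eve), (40, Lyra, Uma, 35, Lee), (40, Lyra, Uma, 40, Uma)}
Apply σ_{sname ≠ sname2}; surviving tuples: {(13, Lyra, Jo, 19, Gus), (13, Lyra, Jo, 2, Fay), (13, Lyra, Jo, 34, Eve), (13, Lyra, Jo, 35, Lee), (13, Lyra, Jo, 40, Uma), (19, Lyra, Gus, 13, Jo), (19, Lyra, Gus, 2, Fay), (19, Lyra, Gus, 34, Eve), (19, Lyra, Gus, 35, Lee), (19, Lyra, Gus, 40, Uma), (2, Lyra, Fay, 13, Jo), (2, Lyra, Fay, 19, Gus), (2, Lyra, Fay, 34, Eve), (2, Lyra, Fay, 35, Lee), (2, Lyra, Fay, 40, Uma), (30, Delta, Sam, 33, Lee), (30, Delta, Sam, 37, Zed), (33, Delta, Lee, 30, Sam), (33, Delta, Lee, 37, Zed), (34, Lyra, Eve, 13, Jo), (34, Lyra, Eve, 19, Gus), (34, Lyra, Eve, 2, Fay), (34, Lyra, Eve, 35, Lee), (34, Lyra, Eve, 40, Uma), (35, Lyra, Lee, 13, Jo), (35, Lyra, Lee, 19, Gus), (35, Lyra, Lee, 2, Fay), (35, Lyra, Lee, 34, Eve), (35, Lyra, Lee, 40, Uma), (37, Delta, Zed, 30, Sam), (37, Delta, Zed, 33, Lee), (40, Lyra, Uma, 13, Jo), (40, Lyra, Uma, 19, Gus), (40, Lyra, Uma, 2, Fay), (40, Lyra, Uma, 34, Eve), (40, Lyra, Uma, 35, Lee)}
Projecting to pid2, pname (27 duplicate(s) eliminated): {(13, Lyra), (19, Lyra), (2, Lyra), (30, Delta), (33, Delta), (34, Lyra), (35, Lyra), (37, Delta), (40, Lyra)}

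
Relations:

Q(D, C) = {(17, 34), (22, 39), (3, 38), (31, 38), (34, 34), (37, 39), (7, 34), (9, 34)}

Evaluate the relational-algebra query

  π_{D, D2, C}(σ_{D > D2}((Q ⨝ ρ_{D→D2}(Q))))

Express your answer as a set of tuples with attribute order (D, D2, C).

ρ[D→D2]: schema becomes (D2, C); tuples unchanged.
Q ⋈ ρ_{D→D2}(Q) (natural join on C): {(17, 34, 17), (17, 34, 34), (17, 34, 7), (17, 34, 9), (22, 39, 22), (22, 39, 37), (3, 38, 3), (3, 38, 31), (31, 38, 3), (31, 38, 31), (34, 34, 17), (34, 34, 34), (34, 34, 7), (34, 34, 9), (37, 39, 22), (37, 39, 37), (7, 34, 17), (7, 34, 34), (7, 34, 7), (7, 34, 9), (9, 34, 17), (9, 34, 34), (9, 34, 7), (9, 34, 9)}
σ[D > D2]: keep tuples satisfying D > D2 → {(17, 34, 7), (17, 34, 9), (31, 38, 3), (34, 34, 17), (34, 34, 7), (34, 34, 9), (37, 39, 22), (9, 34, 7)}
π_{D, D2, C} gives {(17, 7, 34), (17, 9, 34), (31, 3, 38), (34, 17, 34), (34, 7, 34), (34, 9, 34), (37, 22, 39), (9, 7, 34)}.

{(17, 7, 34), (17, 9, 34), (31, 3, 38), (34, 17, 34), (34, 7, 34), (34, 9, 34), (37, 22, 39), (9, 7, 34)}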